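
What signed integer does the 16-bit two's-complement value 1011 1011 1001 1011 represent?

MSB is 1, so the value is negative.
Unsigned reading: 48027. Subtract 2^16 = 65536: 48027 − 65536 = -17509.

-17509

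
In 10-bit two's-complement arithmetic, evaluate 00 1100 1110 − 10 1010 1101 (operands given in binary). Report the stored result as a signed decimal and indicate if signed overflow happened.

-479; overflow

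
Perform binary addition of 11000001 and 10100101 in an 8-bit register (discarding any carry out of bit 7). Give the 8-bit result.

01100110

  11000001
+ 10100101
= 01100110  (discard carry-out 1)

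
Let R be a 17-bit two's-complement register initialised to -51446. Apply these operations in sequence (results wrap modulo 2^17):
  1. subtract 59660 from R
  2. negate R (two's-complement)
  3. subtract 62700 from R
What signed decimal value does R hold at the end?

Start: R = -51446 = 10011011100001010.
R = -51446 − 59660 = -111106; wraps to 19966 = 00100110111111110
R = −(19966) = -19966 = 11011001000000010
R = -19966 − 62700 = -82666; wraps to 48406 = 01011110100010110

48406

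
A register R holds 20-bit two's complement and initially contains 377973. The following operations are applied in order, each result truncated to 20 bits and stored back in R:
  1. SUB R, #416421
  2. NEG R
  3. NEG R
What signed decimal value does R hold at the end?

-38448

Start: R = 377973 = 01011100010001110101.
R = 377973 − 416421 = -38448 = 11110110100111010000
R = −(-38448) = 38448 = 00001001011000110000
R = −(38448) = -38448 = 11110110100111010000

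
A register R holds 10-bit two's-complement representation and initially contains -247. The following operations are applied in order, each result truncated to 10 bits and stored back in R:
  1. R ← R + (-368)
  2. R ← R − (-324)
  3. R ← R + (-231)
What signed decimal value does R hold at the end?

Start: R = -247 = 1100001001.
R = -247 + (-368) = -615; wraps to 409 = 0110011001
R = 409 − (-324) = 733; wraps to -291 = 1011011101
R = -291 + (-231) = -522; wraps to 502 = 0111110110

502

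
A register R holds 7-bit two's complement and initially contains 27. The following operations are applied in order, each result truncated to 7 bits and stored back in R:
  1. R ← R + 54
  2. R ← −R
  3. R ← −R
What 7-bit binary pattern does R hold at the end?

Start: R = 27 = 0011011.
R = 27 + 54 = 81; wraps to -47 = 1010001
R = −(-47) = 47 = 0101111
R = −(47) = -47 = 1010001

1010001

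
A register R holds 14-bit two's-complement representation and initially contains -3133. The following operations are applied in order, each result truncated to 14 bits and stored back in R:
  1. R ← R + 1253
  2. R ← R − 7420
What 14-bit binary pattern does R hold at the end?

01101110101100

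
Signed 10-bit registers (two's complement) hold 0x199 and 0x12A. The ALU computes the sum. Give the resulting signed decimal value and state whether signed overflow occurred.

-317; overflow

0x199 = 0110011001 = 409 (signed)
0x12A = 0100101010 = 298 (signed)
  0110011001
+ 0100101010
= 1011000011
Result 1011000011: MSB = 1 → 707 − 1024 = -317.
Both addends are non-negative but the stored result is negative: signed overflow. The true value 409 + 298 = 707 lies outside [-512, 511].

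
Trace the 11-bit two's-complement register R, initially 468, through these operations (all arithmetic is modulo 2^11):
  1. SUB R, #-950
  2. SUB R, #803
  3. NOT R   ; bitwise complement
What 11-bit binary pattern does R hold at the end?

Start: R = 468 = 00111010100.
R = 468 − (-950) = 1418; wraps to -630 = 10110001010
R = -630 − 803 = -1433; wraps to 615 = 01001100111
R = NOT 01001100111 = 10110011000 = -616

10110011000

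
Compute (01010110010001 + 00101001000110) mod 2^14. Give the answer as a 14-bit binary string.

01111111010111

  01010110010001
+ 00101001000110
= 01111111010111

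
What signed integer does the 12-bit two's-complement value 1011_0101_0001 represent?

-1199

MSB is 1, so the value is negative.
Unsigned reading: 2897. Subtract 2^12 = 4096: 2897 − 4096 = -1199.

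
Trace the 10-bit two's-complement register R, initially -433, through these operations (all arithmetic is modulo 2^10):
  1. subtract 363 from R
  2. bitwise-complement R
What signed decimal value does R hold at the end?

-229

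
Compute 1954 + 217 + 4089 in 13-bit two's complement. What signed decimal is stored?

-1932

1954 + 217 = 2171 (0100001111011)
2171 + 4089 = 6260 → wraps to -1932 (1100001110100)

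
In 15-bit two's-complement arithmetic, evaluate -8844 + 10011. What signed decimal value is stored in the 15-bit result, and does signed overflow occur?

1167; no overflow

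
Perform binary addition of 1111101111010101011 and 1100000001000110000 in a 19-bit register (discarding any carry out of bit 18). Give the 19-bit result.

  1111101111010101011
+ 1100000001000110000
= 1011110000011011011  (discard carry-out 1)

1011110000011011011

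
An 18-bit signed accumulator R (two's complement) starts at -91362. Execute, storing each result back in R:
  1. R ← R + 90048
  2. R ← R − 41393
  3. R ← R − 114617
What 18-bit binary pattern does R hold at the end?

011001100101110100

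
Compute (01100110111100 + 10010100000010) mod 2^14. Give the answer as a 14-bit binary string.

11111010111110

  01100110111100
+ 10010100000010
= 11111010111110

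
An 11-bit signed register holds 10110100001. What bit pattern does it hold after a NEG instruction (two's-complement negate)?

Invert: 01001011110. Add 1: 01001011111.
Check: 10110100001 = -607, 01001011111 = 607.

01001011111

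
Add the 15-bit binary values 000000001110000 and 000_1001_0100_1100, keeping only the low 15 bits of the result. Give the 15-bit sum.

000100110111100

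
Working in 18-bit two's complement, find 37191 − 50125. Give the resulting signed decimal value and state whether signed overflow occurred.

37191 → 001001000101000111
50125 → 001100001111001101
Subtract via negate-and-add: invert 001100001111001101 + 1 = 110011110000110011 (i.e. -50125).
  001001000101000111
+ 110011110000110011
= 111100110101111010
Result 111100110101111010: MSB = 1 → 249210 − 262144 = -12934.
Addends (after negating the subtrahend) have opposite signs, so signed overflow cannot occur.

-12934; no overflow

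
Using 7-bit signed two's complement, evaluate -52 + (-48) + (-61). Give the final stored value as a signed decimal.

-52 + (-48) = -100 → wraps to 28 (0011100)
28 + (-61) = -33 (1011111)

-33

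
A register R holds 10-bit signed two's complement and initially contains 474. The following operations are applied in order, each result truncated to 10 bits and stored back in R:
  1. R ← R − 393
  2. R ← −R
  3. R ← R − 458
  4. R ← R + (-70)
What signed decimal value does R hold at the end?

415

Start: R = 474 = 0111011010.
R = 474 − 393 = 81 = 0001010001
R = −(81) = -81 = 1110101111
R = -81 − 458 = -539; wraps to 485 = 0111100101
R = 485 + (-70) = 415 = 0110011111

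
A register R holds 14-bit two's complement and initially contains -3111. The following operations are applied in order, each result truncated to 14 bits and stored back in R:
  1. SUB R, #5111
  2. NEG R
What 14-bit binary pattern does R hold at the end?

10000000011110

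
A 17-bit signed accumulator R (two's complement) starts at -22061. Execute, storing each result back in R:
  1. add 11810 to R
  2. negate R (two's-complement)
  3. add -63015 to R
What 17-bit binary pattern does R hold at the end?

10011000111100100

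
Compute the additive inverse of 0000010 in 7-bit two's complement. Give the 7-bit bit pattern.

1111110

Invert: 1111101. Add 1: 1111110.
Check: 0000010 = 2, 1111110 = -2.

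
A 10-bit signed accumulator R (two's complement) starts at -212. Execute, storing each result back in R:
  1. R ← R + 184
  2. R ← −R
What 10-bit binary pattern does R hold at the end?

0000011100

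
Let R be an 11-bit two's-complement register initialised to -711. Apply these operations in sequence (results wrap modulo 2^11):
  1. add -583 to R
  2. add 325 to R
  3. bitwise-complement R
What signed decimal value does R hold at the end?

Start: R = -711 = 10100111001.
R = -711 + (-583) = -1294; wraps to 754 = 01011110010
R = 754 + 325 = 1079; wraps to -969 = 10000110111
R = NOT 10000110111 = 01111001000 = 968

968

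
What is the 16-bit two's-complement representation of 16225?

0011111101100001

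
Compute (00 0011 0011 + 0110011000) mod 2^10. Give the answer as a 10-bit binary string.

  0000110011
+ 0110011000
= 0111001011

0111001011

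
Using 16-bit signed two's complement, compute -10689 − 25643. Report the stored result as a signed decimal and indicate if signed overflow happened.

29204; overflow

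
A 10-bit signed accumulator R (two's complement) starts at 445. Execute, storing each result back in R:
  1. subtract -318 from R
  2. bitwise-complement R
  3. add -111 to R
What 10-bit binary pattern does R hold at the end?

Start: R = 445 = 0110111101.
R = 445 − (-318) = 763; wraps to -261 = 1011111011
R = NOT 1011111011 = 0100000100 = 260
R = 260 + (-111) = 149 = 0010010101

0010010101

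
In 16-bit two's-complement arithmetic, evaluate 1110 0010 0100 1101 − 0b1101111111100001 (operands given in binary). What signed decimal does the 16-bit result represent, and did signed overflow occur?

620; no overflow

1110 0010 0100 1101 → 1110001001001101 = -7603 (signed)
0b1101111111100001 → 1101111111100001 = -8223 (signed)
Subtract via negate-and-add: invert 1101111111100001 + 1 = 0010000000011111 (i.e. 8223).
  1110001001001101
+ 0010000000011111
= 0000001001101100  (discard carry-out 1)
Result 0000001001101100: MSB = 0 → value 620.
Addends (after negating the subtrahend) have opposite signs, so signed overflow cannot occur.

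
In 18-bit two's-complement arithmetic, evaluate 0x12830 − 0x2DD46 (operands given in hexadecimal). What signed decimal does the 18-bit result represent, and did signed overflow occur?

-111894; overflow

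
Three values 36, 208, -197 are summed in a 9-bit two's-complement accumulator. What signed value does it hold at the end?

47

36 + 208 = 244 (011110100)
244 + (-197) = 47 (000101111)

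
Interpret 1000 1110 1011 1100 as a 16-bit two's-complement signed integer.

-28996

MSB is 1, so the value is negative.
Invert: 0111000101000011. Add 1: 0111000101000100 = 28996. So the value is −28996.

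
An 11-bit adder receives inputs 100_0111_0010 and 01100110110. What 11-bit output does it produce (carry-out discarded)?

11110101000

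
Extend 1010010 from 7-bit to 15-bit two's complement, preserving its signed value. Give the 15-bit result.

MSB of 1010010 is 1; replicate it into the new high bits.
11111111|1010010 → 111111111010010 (still -46).

111111111010010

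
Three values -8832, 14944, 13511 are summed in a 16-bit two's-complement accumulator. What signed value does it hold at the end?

-8832 + 14944 = 6112 (0001011111100000)
6112 + 13511 = 19623 (0100110010100111)

19623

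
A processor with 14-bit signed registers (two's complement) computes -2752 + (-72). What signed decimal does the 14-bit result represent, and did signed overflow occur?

-2824; no overflow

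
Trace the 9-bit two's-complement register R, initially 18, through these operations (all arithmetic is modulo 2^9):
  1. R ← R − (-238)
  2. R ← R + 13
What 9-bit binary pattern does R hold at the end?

100001101

Start: R = 18 = 000010010.
R = 18 − (-238) = 256; wraps to -256 = 100000000
R = -256 + 13 = -243 = 100001101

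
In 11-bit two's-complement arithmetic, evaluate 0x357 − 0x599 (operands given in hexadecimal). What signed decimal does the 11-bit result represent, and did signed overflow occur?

0x357 = 01101010111 = 855 (signed)
0x599 = 10110011001 = -615 (signed)
Subtract via negate-and-add: invert 10110011001 + 1 = 01001100111 (i.e. 615).
  01101010111
+ 01001100111
= 10110111110
Result 10110111110: MSB = 1 → 1470 − 2048 = -578.
Both addends (after negating the subtrahend) are non-negative but the stored result is negative: signed overflow. The true value 855 − (-615) = 1470 lies outside [-1024, 1023].

-578; overflow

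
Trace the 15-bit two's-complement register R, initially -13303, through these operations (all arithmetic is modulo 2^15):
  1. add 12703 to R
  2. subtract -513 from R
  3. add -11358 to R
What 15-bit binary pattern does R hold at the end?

101001101001011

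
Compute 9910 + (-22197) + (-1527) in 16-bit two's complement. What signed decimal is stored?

9910 + (-22197) = -12287 (1101000000000001)
-12287 + (-1527) = -13814 (1100101000001010)

-13814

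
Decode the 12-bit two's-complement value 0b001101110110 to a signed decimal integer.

MSB is 0, so the value is non-negative: 001101110110 = 886.

886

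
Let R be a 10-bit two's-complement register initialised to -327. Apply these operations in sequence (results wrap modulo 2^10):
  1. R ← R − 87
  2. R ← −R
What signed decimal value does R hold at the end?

414

Start: R = -327 = 1010111001.
R = -327 − 87 = -414 = 1001100010
R = −(-414) = 414 = 0110011110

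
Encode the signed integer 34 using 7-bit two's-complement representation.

0100010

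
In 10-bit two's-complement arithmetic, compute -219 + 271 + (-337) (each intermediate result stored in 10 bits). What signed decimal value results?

-285

-219 + 271 = 52 (0000110100)
52 + (-337) = -285 (1011100011)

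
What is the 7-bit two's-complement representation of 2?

0000010

2 is non-negative, so write it directly in 7 bits: 0000010.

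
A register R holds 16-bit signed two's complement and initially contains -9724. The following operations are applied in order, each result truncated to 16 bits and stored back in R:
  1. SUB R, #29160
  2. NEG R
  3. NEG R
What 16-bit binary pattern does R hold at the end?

Start: R = -9724 = 1101101000000100.
R = -9724 − 29160 = -38884; wraps to 26652 = 0110100000011100
R = −(26652) = -26652 = 1001011111100100
R = −(-26652) = 26652 = 0110100000011100

0110100000011100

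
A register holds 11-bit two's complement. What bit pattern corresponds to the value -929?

|-929| = 929 = 01110100001 in 11 bits.
Invert the bits: 10001011110. Add 1: 10001011111.
Check: 10001011111 reads as 1119 − 2048 = -929.

10001011111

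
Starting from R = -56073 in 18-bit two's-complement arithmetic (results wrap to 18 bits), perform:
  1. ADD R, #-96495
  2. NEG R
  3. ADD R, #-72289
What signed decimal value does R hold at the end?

Start: R = -56073 = 110010010011110111.
R = -56073 + (-96495) = -152568; wraps to 109576 = 011010110000001000
R = −(109576) = -109576 = 100101001111111000
R = -109576 + (-72289) = -181865; wraps to 80279 = 010011100110010111

80279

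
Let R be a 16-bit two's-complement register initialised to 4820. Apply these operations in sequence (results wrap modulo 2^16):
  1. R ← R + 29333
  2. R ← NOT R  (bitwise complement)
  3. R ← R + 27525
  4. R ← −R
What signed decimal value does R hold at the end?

Start: R = 4820 = 0001001011010100.
R = 4820 + 29333 = 34153; wraps to -31383 = 1000010101101001
R = NOT 1000010101101001 = 0111101010010110 = 31382
R = 31382 + 27525 = 58907; wraps to -6629 = 1110011000011011
R = −(-6629) = 6629 = 0001100111100101

6629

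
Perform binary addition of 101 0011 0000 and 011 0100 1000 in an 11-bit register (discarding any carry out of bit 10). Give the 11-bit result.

  10100110000
+ 01101001000
= 00001111000  (discard carry-out 1)

00001111000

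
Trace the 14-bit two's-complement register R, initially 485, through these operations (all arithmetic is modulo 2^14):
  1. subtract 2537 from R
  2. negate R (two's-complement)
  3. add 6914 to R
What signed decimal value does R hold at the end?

Start: R = 485 = 00000111100101.
R = 485 − 2537 = -2052 = 11011111111100
R = −(-2052) = 2052 = 00100000000100
R = 2052 + 6914 = 8966; wraps to -7418 = 10001100000110

-7418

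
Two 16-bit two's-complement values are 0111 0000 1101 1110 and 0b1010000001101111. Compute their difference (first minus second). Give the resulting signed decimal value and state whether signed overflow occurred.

-12177; overflow

0111 0000 1101 1110 → 0111000011011110 = 28894 (signed)
0b1010000001101111 → 1010000001101111 = -24465 (signed)
Subtract via negate-and-add: invert 1010000001101111 + 1 = 0101111110010001 (i.e. 24465).
  0111000011011110
+ 0101111110010001
= 1101000001101111
Result 1101000001101111: MSB = 1 → 53359 − 65536 = -12177.
Both addends (after negating the subtrahend) are non-negative but the stored result is negative: signed overflow. The true value 28894 − (-24465) = 53359 lies outside [-32768, 32767].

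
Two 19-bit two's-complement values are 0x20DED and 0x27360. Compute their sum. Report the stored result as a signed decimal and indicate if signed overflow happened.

-229043; overflow

0x20DED = 0100000110111101101 = 134637 (signed)
0x27360 = 0100111001101100000 = 160608 (signed)
  0100000110111101101
+ 0100111001101100000
= 1001000000101001101
Result 1001000000101001101: MSB = 1 → 295245 − 524288 = -229043.
Both addends are non-negative but the stored result is negative: signed overflow. The true value 134637 + 160608 = 295245 lies outside [-262144, 262143].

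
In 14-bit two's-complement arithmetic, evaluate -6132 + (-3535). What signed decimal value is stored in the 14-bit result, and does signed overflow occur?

6717; overflow

-6132 → 10100000001100
-3535 → 11001000110001
  10100000001100
+ 11001000110001
= 01101000111101  (discard carry-out 1)
Result 01101000111101: MSB = 0 → value 6717.
Both addends are negative but the stored result is non-negative: signed overflow. The true value -6132 + (-3535) = -9667 lies outside [-8192, 8191].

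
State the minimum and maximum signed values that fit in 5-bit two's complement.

Minimum: −2^4 = -16.
Maximum: 2^4 − 1 = 15.

min = -16, max = 15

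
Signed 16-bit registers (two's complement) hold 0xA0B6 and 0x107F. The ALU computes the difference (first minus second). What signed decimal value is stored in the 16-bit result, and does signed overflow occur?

0xA0B6 = 1010000010110110 = -24394 (signed)
0x107F = 0001000001111111 = 4223 (signed)
Subtract via negate-and-add: invert 0001000001111111 + 1 = 1110111110000001 (i.e. -4223).
  1010000010110110
+ 1110111110000001
= 1001000000110111  (discard carry-out 1)
Result 1001000000110111: MSB = 1 → 36919 − 65536 = -28617.
Both addends (after negating the subtrahend) are negative and so is the stored result: no signed overflow.

-28617; no overflow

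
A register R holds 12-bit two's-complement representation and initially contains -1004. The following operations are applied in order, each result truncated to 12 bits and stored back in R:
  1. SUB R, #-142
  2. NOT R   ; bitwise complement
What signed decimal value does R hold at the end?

Start: R = -1004 = 110000010100.
R = -1004 − (-142) = -862 = 110010100010
R = NOT 110010100010 = 001101011101 = 861

861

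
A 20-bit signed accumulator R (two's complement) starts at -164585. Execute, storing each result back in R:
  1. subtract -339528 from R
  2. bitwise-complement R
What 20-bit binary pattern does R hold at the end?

Start: R = -164585 = 11010111110100010111.
R = -164585 − (-339528) = 174943 = 00101010101101011111
R = NOT 00101010101101011111 = 11010101010010100000 = -174944

11010101010010100000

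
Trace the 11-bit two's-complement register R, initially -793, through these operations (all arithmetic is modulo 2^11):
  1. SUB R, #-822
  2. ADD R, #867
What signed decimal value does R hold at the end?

896

Start: R = -793 = 10011100111.
R = -793 − (-822) = 29 = 00000011101
R = 29 + 867 = 896 = 01110000000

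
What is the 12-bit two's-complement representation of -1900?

100010010100

|-1900| = 1900 = 011101101100 in 12 bits.
Invert the bits: 100010010011. Add 1: 100010010100.
Check: 100010010100 reads as 2196 − 4096 = -1900.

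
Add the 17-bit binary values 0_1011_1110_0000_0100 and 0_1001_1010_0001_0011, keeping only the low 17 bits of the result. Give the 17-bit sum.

10101100000010111

  01011111000000100
+ 01001101000010011
= 10101100000010111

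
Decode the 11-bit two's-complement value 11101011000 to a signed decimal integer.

-168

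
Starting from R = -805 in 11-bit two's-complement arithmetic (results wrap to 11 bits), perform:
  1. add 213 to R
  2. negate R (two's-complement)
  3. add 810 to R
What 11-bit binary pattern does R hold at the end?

10101111010

Start: R = -805 = 10011011011.
R = -805 + 213 = -592 = 10110110000
R = −(-592) = 592 = 01001010000
R = 592 + 810 = 1402; wraps to -646 = 10101111010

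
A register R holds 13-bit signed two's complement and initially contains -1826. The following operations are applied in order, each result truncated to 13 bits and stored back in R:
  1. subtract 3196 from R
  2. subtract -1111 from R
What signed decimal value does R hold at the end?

-3911

Start: R = -1826 = 1100011011110.
R = -1826 − 3196 = -5022; wraps to 3170 = 0110001100010
R = 3170 − (-1111) = 4281; wraps to -3911 = 1000010111001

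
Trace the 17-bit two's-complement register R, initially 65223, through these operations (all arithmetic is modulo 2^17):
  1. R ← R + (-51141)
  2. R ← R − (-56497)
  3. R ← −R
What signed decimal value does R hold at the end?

60493

Start: R = 65223 = 01111111011000111.
R = 65223 + (-51141) = 14082 = 00011011100000010
R = 14082 − (-56497) = 70579; wraps to -60493 = 10001001110110011
R = −(-60493) = 60493 = 01110110001001101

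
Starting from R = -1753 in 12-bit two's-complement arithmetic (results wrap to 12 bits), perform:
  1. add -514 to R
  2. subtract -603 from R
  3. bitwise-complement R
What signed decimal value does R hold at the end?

1663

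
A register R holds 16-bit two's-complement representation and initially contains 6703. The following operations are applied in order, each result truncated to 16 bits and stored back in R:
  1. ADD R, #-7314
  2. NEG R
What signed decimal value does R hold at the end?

Start: R = 6703 = 0001101000101111.
R = 6703 + (-7314) = -611 = 1111110110011101
R = −(-611) = 611 = 0000001001100011

611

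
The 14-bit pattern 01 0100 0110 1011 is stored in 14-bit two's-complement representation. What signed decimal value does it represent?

MSB is 0, so the value is non-negative: 01010001101011 = 5227.

5227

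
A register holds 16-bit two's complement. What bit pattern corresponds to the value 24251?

0101111010111011

24251 is non-negative, so write it directly in 16 bits: 0101111010111011.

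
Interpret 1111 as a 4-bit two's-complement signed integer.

MSB is 1, so the value is negative.
Invert: 0000. Add 1: 0001 = 1. So the value is −1.

-1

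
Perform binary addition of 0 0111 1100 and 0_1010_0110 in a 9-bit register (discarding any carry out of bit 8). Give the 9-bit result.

  001111100
+ 010100110
= 100100010

100100010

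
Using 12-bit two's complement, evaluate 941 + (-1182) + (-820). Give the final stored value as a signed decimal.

-1061

941 + (-1182) = -241 (111100001111)
-241 + (-820) = -1061 (101111011011)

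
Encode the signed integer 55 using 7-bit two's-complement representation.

55 is non-negative, so write it directly in 7 bits: 0110111.

0110111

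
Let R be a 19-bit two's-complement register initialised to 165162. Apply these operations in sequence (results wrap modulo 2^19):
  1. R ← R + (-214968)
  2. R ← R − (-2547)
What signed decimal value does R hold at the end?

Start: R = 165162 = 0101000010100101010.
R = 165162 + (-214968) = -49806 = 1110011110101110010
R = -49806 − (-2547) = -47259 = 1110100011101100101

-47259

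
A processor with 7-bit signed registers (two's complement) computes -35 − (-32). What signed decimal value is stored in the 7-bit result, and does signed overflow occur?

-35 → 1011101
-32 → 1100000
Subtract via negate-and-add: invert 1100000 + 1 = 0100000 (i.e. 32).
  1011101
+ 0100000
= 1111101
Result 1111101: MSB = 1 → 125 − 128 = -3.
Addends (after negating the subtrahend) have opposite signs, so signed overflow cannot occur.

-3; no overflow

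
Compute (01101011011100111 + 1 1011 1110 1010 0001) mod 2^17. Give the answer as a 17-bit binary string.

01001010110001000

  01101011011100111
+ 11011111010100001
= 01001010110001000  (discard carry-out 1)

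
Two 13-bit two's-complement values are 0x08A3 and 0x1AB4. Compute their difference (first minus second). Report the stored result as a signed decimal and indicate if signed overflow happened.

3567; no overflow

0x08A3 = 0100010100011 = 2211 (signed)
0x1AB4 = 1101010110100 = -1356 (signed)
Subtract via negate-and-add: invert 1101010110100 + 1 = 0010101001100 (i.e. 1356).
  0100010100011
+ 0010101001100
= 0110111101111
Result 0110111101111: MSB = 0 → value 3567.
Both addends (after negating the subtrahend) are non-negative and so is the stored result: no signed overflow.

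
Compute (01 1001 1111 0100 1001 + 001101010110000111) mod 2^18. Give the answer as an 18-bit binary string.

  011001111101001001
+ 001101010110000111
= 100111010011010000

100111010011010000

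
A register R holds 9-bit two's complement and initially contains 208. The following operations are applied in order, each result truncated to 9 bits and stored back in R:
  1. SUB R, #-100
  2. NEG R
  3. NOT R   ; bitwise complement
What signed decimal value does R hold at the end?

Start: R = 208 = 011010000.
R = 208 − (-100) = 308; wraps to -204 = 100110100
R = −(-204) = 204 = 011001100
R = NOT 011001100 = 100110011 = -205

-205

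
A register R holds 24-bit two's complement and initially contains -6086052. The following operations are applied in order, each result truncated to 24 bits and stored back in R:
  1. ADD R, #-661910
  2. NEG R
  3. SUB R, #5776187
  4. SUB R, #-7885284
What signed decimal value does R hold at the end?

Start: R = -6086052 = 101000110010001001011100.
R = -6086052 + (-661910) = -6747962 = 100110010000100011000110
R = −(-6747962) = 6747962 = 011001101111011100111010
R = 6747962 − 5776187 = 971775 = 000011101101001111111111
R = 971775 − (-7885284) = 8857059; wraps to -7920157 = 100001110010010111100011

-7920157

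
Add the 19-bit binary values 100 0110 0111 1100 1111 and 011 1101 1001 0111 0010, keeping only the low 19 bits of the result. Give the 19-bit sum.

0000100000101000001

  1000110011111001111
+ 0111101100101110010
= 0000100000101000001  (discard carry-out 1)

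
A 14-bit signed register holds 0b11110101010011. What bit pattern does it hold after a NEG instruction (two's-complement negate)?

00001010101101

Invert: 00001010101100. Add 1: 00001010101101.
Check: 11110101010011 = -685, 00001010101101 = 685.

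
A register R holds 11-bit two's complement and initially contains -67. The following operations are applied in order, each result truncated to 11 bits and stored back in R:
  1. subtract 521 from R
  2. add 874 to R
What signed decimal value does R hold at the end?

286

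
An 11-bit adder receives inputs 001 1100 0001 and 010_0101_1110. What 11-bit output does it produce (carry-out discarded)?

10000011111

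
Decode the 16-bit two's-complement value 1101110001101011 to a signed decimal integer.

-9109

MSB is 1, so the value is negative.
Invert: 0010001110010100. Add 1: 0010001110010101 = 9109. So the value is −9109.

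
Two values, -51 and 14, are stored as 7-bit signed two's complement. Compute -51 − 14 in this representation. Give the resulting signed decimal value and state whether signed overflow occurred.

63; overflow

-51 → 1001101
14 → 0001110
Subtract via negate-and-add: invert 0001110 + 1 = 1110010 (i.e. -14).
  1001101
+ 1110010
= 0111111  (discard carry-out 1)
Result 0111111: MSB = 0 → value 63.
Both addends (after negating the subtrahend) are negative but the stored result is non-negative: signed overflow. The true value -51 − 14 = -65 lies outside [-64, 63].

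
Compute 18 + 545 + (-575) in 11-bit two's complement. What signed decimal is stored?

-12

18 + 545 = 563 (01000110011)
563 + (-575) = -12 (11111110100)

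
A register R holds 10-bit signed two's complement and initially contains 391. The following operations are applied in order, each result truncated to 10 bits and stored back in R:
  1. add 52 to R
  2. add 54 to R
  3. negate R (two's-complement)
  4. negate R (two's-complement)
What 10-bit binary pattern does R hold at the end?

0111110001

Start: R = 391 = 0110000111.
R = 391 + 52 = 443 = 0110111011
R = 443 + 54 = 497 = 0111110001
R = −(497) = -497 = 1000001111
R = −(-497) = 497 = 0111110001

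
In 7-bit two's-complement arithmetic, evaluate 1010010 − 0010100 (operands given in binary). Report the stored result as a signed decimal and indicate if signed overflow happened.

1010010 = -46 (signed)
0010100 = 20 (signed)
Subtract via negate-and-add: invert 0010100 + 1 = 1101100 (i.e. -20).
  1010010
+ 1101100
= 0111110  (discard carry-out 1)
Result 0111110: MSB = 0 → value 62.
Both addends (after negating the subtrahend) are negative but the stored result is non-negative: signed overflow. The true value -46 − 20 = -66 lies outside [-64, 63].

62; overflow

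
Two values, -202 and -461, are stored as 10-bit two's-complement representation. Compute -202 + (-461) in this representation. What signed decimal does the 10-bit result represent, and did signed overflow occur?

361; overflow

-202 → 1100110110
-461 → 1000110011
  1100110110
+ 1000110011
= 0101101001  (discard carry-out 1)
Result 0101101001: MSB = 0 → value 361.
Both addends are negative but the stored result is non-negative: signed overflow. The true value -202 + (-461) = -663 lies outside [-512, 511].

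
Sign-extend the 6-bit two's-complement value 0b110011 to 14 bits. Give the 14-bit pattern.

MSB of 110011 is 1; replicate it into the new high bits.
11111111|110011 → 11111111110011 (still -13).

11111111110011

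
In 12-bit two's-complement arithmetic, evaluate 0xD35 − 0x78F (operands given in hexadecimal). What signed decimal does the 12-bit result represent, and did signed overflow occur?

0xD35 = 110100110101 = -715 (signed)
0x78F = 011110001111 = 1935 (signed)
Subtract via negate-and-add: invert 011110001111 + 1 = 100001110001 (i.e. -1935).
  110100110101
+ 100001110001
= 010110100110  (discard carry-out 1)
Result 010110100110: MSB = 0 → value 1446.
Both addends (after negating the subtrahend) are negative but the stored result is non-negative: signed overflow. The true value -715 − 1935 = -2650 lies outside [-2048, 2047].

1446; overflow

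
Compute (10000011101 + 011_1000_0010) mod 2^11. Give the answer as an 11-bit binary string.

  10000011101
+ 01110000010
= 11110011111

11110011111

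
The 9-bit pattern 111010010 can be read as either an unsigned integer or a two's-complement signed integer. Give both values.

Unsigned: 111010010 = 466.
Signed: MSB=1 → 466 − 512 = -46.

unsigned = 466, signed = -46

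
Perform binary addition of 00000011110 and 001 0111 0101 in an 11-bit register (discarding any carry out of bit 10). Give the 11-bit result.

  00000011110
+ 00101110101
= 00110010011

00110010011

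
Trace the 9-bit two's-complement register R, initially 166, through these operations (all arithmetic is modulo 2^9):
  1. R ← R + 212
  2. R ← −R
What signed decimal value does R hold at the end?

Start: R = 166 = 010100110.
R = 166 + 212 = 378; wraps to -134 = 101111010
R = −(-134) = 134 = 010000110

134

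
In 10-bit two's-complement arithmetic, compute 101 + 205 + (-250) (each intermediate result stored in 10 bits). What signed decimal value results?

56

101 + 205 = 306 (0100110010)
306 + (-250) = 56 (0000111000)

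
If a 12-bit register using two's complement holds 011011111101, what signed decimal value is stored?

1789

MSB is 0, so the value is non-negative: 011011111101 = 1789.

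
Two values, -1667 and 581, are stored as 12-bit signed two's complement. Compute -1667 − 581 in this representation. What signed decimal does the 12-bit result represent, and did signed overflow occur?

-1667 → 100101111101
581 → 001001000101
Subtract via negate-and-add: invert 001001000101 + 1 = 110110111011 (i.e. -581).
  100101111101
+ 110110111011
= 011100111000  (discard carry-out 1)
Result 011100111000: MSB = 0 → value 1848.
Both addends (after negating the subtrahend) are negative but the stored result is non-negative: signed overflow. The true value -1667 − 581 = -2248 lies outside [-2048, 2047].

1848; overflow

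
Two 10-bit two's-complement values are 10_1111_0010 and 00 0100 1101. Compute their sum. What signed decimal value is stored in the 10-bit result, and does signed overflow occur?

10_1111_0010 → 1011110010 = -270 (signed)
00 0100 1101 → 0001001101 = 77 (signed)
  1011110010
+ 0001001101
= 1100111111
Result 1100111111: MSB = 1 → 831 − 1024 = -193.
Addends have opposite signs, so signed overflow cannot occur.

-193; no overflow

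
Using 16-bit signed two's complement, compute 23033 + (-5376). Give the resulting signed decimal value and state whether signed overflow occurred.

23033 → 0101100111111001
-5376 → 1110101100000000
  0101100111111001
+ 1110101100000000
= 0100010011111001  (discard carry-out 1)
Result 0100010011111001: MSB = 0 → value 17657.
Addends have opposite signs, so signed overflow cannot occur.

17657; no overflow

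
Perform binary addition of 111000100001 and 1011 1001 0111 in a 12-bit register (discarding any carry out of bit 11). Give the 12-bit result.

100110111000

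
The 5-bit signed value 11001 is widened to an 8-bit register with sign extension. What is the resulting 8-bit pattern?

MSB of 11001 is 1; replicate it into the new high bits.
111|11001 → 11111001 (still -7).

11111001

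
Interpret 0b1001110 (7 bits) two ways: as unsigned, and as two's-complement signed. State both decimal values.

unsigned = 78, signed = -50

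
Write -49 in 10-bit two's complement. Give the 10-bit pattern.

1111001111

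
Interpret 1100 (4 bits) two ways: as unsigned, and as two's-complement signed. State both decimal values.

unsigned = 12, signed = -4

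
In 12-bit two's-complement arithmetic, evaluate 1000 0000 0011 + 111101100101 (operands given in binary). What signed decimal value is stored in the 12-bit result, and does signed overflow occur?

1000 0000 0011 → 100000000011 = -2045 (signed)
111101100101 = -155 (signed)
  100000000011
+ 111101100101
= 011101101000  (discard carry-out 1)
Result 011101101000: MSB = 0 → value 1896.
Both addends are negative but the stored result is non-negative: signed overflow. The true value -2045 + (-155) = -2200 lies outside [-2048, 2047].

1896; overflow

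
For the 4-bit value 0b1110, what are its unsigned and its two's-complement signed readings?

Unsigned: 1110 = 14.
Signed: MSB=1 → 14 − 16 = -2.

unsigned = 14, signed = -2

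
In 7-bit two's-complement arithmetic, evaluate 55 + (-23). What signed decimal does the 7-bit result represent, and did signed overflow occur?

32; no overflow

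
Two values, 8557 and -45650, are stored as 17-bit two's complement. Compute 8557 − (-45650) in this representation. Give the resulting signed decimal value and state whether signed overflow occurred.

8557 → 00010000101101101
-45650 → 10100110110101110
Subtract via negate-and-add: invert 10100110110101110 + 1 = 01011001001010010 (i.e. 45650).
  00010000101101101
+ 01011001001010010
= 01101001110111111
Result 01101001110111111: MSB = 0 → value 54207.
Both addends (after negating the subtrahend) are non-negative and so is the stored result: no signed overflow.

54207; no overflow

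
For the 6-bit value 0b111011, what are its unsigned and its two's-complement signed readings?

unsigned = 59, signed = -5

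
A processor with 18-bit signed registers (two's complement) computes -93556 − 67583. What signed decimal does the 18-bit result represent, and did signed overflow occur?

101005; overflow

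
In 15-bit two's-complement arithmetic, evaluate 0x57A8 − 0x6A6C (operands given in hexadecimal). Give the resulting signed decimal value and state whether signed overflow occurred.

-4804; no overflow

0x57A8 = 101011110101000 = -10328 (signed)
0x6A6C = 110101001101100 = -5524 (signed)
Subtract via negate-and-add: invert 110101001101100 + 1 = 001010110010100 (i.e. 5524).
  101011110101000
+ 001010110010100
= 110110100111100
Result 110110100111100: MSB = 1 → 27964 − 32768 = -4804.
Addends (after negating the subtrahend) have opposite signs, so signed overflow cannot occur.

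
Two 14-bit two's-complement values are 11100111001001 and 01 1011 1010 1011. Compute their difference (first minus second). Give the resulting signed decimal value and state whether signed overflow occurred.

11100111001001 = -1591 (signed)
01 1011 1010 1011 → 01101110101011 = 7083 (signed)
Subtract via negate-and-add: invert 01101110101011 + 1 = 10010001010101 (i.e. -7083).
  11100111001001
+ 10010001010101
= 01111000011110  (discard carry-out 1)
Result 01111000011110: MSB = 0 → value 7710.
Both addends (after negating the subtrahend) are negative but the stored result is non-negative: signed overflow. The true value -1591 − 7083 = -8674 lies outside [-8192, 8191].

7710; overflow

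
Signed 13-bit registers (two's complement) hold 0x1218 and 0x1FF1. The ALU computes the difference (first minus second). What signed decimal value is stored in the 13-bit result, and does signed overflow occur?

0x1218 = 1001000011000 = -3560 (signed)
0x1FF1 = 1111111110001 = -15 (signed)
Subtract via negate-and-add: invert 1111111110001 + 1 = 0000000001111 (i.e. 15).
  1001000011000
+ 0000000001111
= 1001000100111
Result 1001000100111: MSB = 1 → 4647 − 8192 = -3545.
Addends (after negating the subtrahend) have opposite signs, so signed overflow cannot occur.

-3545; no overflow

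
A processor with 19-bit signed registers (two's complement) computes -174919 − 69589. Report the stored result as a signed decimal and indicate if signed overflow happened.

-244508; no overflow

-174919 → 1010101010010111001
69589 → 0010000111111010101
Subtract via negate-and-add: invert 0010000111111010101 + 1 = 1101111000000101011 (i.e. -69589).
  1010101010010111001
+ 1101111000000101011
= 1000100010011100100  (discard carry-out 1)
Result 1000100010011100100: MSB = 1 → 279780 − 524288 = -244508.
Both addends (after negating the subtrahend) are negative and so is the stored result: no signed overflow.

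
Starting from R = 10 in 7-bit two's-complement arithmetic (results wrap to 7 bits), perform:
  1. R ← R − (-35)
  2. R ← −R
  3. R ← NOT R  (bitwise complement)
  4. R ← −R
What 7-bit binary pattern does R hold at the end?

1010100

Start: R = 10 = 0001010.
R = 10 − (-35) = 45 = 0101101
R = −(45) = -45 = 1010011
R = NOT 1010011 = 0101100 = 44
R = −(44) = -44 = 1010100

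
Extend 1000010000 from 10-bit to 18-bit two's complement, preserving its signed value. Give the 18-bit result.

111111111000010000

MSB of 1000010000 is 1; replicate it into the new high bits.
11111111|1000010000 → 111111111000010000 (still -496).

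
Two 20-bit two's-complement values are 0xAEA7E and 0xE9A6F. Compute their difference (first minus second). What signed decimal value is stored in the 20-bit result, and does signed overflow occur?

0xAEA7E = 10101110101001111110 = -333186 (signed)
0xE9A6F = 11101001101001101111 = -91537 (signed)
Subtract via negate-and-add: invert 11101001101001101111 + 1 = 00010110010110010001 (i.e. 91537).
  10101110101001111110
+ 00010110010110010001
= 11000101000000001111
Result 11000101000000001111: MSB = 1 → 806927 − 1048576 = -241649.
Addends (after negating the subtrahend) have opposite signs, so signed overflow cannot occur.

-241649; no overflow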